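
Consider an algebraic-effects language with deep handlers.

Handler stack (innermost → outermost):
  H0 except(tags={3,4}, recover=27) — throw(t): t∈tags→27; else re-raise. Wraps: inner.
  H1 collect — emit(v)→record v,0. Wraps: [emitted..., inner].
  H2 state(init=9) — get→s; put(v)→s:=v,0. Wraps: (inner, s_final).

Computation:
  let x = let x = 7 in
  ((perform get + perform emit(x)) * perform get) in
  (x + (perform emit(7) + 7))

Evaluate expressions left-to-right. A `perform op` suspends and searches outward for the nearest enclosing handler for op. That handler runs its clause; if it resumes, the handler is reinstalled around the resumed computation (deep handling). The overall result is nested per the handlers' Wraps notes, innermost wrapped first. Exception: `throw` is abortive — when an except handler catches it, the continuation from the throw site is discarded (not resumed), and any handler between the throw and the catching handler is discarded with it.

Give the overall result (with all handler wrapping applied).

Working:
get @ H2 ⇒ 9
emit(7) @ H1 ⇒ out+=7
get @ H2 ⇒ 9
emit(7) @ H1 ⇒ out+=7
H0 returns 88
H1 returns [7, 7, 88]
H2 returns ([7, 7, 88], 9)
= ([7, 7, 88], 9)

Answer: ([7, 7, 88], 9)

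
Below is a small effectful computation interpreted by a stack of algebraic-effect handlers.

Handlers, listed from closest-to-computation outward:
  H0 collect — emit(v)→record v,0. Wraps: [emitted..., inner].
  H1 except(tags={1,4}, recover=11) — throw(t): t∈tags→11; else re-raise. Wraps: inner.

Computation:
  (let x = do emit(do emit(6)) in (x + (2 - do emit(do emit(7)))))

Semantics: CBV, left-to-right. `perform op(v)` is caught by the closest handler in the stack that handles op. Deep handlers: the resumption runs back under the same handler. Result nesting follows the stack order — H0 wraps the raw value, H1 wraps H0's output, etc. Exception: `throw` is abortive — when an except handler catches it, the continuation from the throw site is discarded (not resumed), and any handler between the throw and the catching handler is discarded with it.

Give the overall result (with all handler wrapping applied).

Answer: [6, 0, 7, 0, 2]

Working:
emit(6) @ H0 ⇒ out+=6
emit(0) @ H0 ⇒ out+=0
emit(7) @ H0 ⇒ out+=7
emit(0) @ H0 ⇒ out+=0
H0 returns [6, 0, 7, 0, 2]
H1 returns [6, 0, 7, 0, 2]
= [6, 0, 7, 0, 2]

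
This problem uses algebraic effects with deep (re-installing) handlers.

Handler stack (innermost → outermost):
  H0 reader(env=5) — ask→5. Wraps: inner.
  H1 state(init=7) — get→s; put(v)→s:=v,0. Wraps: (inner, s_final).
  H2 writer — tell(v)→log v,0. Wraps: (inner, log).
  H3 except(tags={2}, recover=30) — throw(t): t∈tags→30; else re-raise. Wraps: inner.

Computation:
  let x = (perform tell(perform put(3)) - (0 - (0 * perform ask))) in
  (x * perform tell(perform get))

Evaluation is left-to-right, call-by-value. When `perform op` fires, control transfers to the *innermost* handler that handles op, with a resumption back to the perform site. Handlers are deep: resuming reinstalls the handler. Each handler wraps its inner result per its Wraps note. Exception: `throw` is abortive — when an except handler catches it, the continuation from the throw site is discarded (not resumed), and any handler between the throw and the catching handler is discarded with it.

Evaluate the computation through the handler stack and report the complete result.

Evaluation trace:
put(3) @ H1 ⇒ s:=3
tell(0) @ H2 ⇒ log+=0
ask @ H0 ⇒ 5
get @ H1 ⇒ 3
tell(3) @ H2 ⇒ log+=3
H0 returns 0
H1 returns (0, 3)
H2 returns ((0, 3), (0, 3))
H3 returns ((0, 3), (0, 3))
= ((0, 3), (0, 3))

Answer: ((0, 3), (0, 3))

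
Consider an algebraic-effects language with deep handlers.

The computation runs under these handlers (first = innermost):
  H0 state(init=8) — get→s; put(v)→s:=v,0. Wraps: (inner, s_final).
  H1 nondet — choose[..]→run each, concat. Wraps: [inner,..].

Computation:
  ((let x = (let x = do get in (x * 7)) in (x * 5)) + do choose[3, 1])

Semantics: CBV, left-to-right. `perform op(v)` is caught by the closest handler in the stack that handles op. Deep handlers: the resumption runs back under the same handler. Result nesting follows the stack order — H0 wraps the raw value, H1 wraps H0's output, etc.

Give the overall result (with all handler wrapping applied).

Answer: [(283, 8), (281, 8)]

Evaluation trace:
get @ H0 ⇒ 8
choose[3, 1] @ H1
  branch[0] choose=3:
    H0 returns (283, 8)
    H1 returns [(283, 8)]
  branch[1] choose=1:
    H0 returns (281, 8)
    H1 returns [(281, 8)]
= [(283, 8), (281, 8)]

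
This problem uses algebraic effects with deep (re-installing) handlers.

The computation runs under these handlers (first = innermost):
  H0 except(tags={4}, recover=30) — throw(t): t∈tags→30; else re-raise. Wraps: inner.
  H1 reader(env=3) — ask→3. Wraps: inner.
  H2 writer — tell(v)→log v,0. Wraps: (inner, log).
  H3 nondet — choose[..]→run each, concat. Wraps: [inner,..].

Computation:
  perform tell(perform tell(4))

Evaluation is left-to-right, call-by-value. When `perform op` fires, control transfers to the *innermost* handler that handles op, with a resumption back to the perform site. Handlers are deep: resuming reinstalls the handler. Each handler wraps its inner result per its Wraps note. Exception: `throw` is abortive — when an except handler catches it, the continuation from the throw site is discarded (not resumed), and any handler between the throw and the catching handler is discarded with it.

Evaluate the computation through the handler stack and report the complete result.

Answer: [(0, (4, 0))]

Working:
tell(4) @ H2 ⇒ log+=4
tell(0) @ H2 ⇒ log+=0
H0 returns 0
H1 returns 0
H2 returns (0, (4, 0))
H3 returns [(0, (4, 0))]
= [(0, (4, 0))]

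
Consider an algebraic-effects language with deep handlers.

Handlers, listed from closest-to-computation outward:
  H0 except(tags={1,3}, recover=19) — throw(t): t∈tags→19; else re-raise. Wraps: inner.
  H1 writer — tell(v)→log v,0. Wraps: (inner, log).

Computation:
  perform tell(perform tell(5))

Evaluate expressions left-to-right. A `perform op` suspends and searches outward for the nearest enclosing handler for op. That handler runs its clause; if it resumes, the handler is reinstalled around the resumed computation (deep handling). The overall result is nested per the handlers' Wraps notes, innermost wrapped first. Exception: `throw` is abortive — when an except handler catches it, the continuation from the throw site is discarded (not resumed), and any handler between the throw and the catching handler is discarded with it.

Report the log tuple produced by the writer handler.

Evaluation trace:
tell(5) @ H1 ⇒ log+=5
tell(0) @ H1 ⇒ log+=0
H0 returns 0
H1 returns (0, (5, 0))
= (0, (5, 0))

Answer: (5, 0)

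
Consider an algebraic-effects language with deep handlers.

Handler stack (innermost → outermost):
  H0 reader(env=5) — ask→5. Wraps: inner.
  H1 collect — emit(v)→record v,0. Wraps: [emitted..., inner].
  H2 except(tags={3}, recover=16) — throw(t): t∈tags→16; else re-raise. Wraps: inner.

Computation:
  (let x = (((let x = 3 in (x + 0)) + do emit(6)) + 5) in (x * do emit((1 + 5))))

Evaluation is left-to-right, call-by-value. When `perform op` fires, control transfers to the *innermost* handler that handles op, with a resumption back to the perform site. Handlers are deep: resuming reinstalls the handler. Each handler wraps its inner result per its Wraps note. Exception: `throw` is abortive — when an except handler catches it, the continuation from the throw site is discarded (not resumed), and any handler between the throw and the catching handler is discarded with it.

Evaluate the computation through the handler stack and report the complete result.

Evaluation trace:
emit(6) @ H1 ⇒ out+=6
emit(6) @ H1 ⇒ out+=6
H0 returns 0
H1 returns [6, 6, 0]
H2 returns [6, 6, 0]
= [6, 6, 0]

Answer: [6, 6, 0]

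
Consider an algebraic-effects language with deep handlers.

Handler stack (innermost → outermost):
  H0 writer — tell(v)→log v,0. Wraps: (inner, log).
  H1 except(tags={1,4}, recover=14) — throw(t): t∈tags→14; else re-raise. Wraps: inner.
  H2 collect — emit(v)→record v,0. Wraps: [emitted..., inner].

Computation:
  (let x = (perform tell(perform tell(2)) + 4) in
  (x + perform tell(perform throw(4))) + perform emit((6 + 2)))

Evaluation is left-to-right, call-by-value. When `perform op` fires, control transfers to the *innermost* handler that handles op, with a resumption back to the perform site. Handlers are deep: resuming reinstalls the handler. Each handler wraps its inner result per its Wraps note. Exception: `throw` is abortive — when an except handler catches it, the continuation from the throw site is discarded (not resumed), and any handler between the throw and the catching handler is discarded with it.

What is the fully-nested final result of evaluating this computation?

Working:
tell(2) @ H0 ⇒ log+=2
tell(0) @ H0 ⇒ log+=0
throw(4) @ H1 caught ⇒ 14
H2 returns [14]
= [14]

Answer: [14]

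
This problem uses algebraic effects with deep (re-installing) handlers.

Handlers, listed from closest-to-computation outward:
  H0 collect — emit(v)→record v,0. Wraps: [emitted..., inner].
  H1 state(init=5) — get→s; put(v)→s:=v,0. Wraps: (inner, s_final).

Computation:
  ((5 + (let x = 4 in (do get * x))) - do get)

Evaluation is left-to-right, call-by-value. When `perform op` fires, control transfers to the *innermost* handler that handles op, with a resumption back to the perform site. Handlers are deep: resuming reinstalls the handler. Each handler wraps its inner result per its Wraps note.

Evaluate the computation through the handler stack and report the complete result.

Working:
get @ H1 ⇒ 5
get @ H1 ⇒ 5
H0 returns [20]
H1 returns ([20], 5)
= ([20], 5)

Answer: ([20], 5)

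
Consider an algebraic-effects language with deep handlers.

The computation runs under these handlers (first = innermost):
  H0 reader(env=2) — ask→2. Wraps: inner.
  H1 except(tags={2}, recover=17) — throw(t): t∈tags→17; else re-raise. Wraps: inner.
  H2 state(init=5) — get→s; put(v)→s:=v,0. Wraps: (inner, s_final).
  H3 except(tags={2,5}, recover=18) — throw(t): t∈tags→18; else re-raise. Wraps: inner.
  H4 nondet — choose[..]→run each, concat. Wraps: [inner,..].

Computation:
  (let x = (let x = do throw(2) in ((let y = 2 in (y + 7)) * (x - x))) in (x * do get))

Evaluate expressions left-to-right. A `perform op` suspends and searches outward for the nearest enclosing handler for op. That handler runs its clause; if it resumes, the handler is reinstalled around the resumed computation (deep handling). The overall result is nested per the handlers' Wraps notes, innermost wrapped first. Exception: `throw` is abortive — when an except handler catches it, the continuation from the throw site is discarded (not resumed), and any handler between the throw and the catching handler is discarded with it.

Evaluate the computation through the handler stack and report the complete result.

Answer: [(17, 5)]

Working:
throw(2) @ H1 caught ⇒ 17
H2 returns (17, 5)
H3 returns (17, 5)
H4 returns [(17, 5)]
= [(17, 5)]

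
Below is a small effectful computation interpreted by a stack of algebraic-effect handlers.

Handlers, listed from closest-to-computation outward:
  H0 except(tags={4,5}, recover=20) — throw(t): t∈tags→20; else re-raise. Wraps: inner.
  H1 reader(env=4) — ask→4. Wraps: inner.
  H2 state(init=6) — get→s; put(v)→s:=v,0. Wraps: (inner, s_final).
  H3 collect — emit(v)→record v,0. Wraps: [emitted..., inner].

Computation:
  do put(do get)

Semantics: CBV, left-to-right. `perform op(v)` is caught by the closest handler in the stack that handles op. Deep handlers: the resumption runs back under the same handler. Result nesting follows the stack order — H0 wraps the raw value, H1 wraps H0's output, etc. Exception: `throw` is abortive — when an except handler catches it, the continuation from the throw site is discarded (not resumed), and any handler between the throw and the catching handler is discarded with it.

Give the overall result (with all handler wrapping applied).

Answer: [(0, 6)]

Evaluation trace:
get @ H2 ⇒ 6
put(6) @ H2 ⇒ s:=6
H0 returns 0
H1 returns 0
H2 returns (0, 6)
H3 returns [(0, 6)]
= [(0, 6)]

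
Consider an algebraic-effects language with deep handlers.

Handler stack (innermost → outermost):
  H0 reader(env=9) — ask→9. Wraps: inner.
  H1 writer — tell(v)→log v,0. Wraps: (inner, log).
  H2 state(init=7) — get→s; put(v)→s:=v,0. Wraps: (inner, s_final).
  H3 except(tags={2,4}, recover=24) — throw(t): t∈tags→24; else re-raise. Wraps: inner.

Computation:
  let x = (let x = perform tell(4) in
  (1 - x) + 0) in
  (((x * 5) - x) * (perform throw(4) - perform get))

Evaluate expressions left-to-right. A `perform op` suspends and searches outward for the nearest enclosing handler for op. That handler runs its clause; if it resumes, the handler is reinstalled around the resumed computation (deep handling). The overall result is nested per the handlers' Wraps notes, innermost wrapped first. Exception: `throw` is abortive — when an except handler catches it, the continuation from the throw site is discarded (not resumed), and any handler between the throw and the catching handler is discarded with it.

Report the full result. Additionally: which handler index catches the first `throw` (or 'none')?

Answer: 24 ; first throw caught by: H3

Step-by-step:
tell(4) @ H1 ⇒ log+=4
throw(4) @ H3 caught ⇒ 24
= 24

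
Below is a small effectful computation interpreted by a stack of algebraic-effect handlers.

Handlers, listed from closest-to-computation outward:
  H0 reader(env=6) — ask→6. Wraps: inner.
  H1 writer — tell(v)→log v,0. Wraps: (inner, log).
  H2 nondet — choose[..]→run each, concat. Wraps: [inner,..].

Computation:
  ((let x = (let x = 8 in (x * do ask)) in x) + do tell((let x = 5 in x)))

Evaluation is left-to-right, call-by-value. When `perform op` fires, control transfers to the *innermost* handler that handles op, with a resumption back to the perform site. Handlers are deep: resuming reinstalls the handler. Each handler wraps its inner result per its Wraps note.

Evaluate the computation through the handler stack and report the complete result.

Answer: [(48, (5))]

Step-by-step:
ask @ H0 ⇒ 6
tell(5) @ H1 ⇒ log+=5
H0 returns 48
H1 returns (48, (5))
H2 returns [(48, (5))]
= [(48, (5))]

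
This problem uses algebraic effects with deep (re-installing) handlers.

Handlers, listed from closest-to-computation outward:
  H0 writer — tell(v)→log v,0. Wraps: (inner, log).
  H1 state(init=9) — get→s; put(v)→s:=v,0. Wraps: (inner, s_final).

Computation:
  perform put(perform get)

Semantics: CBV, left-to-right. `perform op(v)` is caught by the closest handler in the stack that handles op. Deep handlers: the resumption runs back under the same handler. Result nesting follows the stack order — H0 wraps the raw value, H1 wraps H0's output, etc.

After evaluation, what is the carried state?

Answer: 9

Evaluation trace:
get @ H1 ⇒ 9
put(9) @ H1 ⇒ s:=9
H0 returns (0, ())
H1 returns ((0, ()), 9)
= ((0, ()), 9)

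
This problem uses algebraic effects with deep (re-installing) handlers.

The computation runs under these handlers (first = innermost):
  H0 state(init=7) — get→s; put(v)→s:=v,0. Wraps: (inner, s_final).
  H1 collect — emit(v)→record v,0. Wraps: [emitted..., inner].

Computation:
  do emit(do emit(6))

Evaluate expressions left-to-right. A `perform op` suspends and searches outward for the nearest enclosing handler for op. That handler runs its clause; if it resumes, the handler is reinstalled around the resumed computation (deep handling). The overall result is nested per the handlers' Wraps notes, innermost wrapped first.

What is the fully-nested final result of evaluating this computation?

Answer: [6, 0, (0, 7)]

Step-by-step:
emit(6) @ H1 ⇒ out+=6
emit(0) @ H1 ⇒ out+=0
H0 returns (0, 7)
H1 returns [6, 0, (0, 7)]
= [6, 0, (0, 7)]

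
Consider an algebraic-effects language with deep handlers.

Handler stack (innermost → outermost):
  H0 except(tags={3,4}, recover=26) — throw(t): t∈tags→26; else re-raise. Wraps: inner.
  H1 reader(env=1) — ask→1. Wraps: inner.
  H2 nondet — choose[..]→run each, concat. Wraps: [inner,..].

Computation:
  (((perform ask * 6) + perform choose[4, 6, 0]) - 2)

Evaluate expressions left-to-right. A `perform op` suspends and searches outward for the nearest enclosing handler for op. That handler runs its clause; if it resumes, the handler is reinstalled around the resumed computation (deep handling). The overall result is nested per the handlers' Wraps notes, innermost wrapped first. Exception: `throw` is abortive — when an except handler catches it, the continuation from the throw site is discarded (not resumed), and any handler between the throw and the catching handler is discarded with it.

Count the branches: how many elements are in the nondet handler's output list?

Working:
ask @ H1 ⇒ 1
choose[4, 6, 0] @ H2
  branch[0] choose=4:
    H0 returns 8
    H1 returns 8
    H2 returns [8]
  branch[1] choose=6:
    H0 returns 10
    H1 returns 10
    H2 returns [10]
  branch[2] choose=0:
    H0 returns 4
    H1 returns 4
    H2 returns [4]
= [8, 10, 4]

Answer: 3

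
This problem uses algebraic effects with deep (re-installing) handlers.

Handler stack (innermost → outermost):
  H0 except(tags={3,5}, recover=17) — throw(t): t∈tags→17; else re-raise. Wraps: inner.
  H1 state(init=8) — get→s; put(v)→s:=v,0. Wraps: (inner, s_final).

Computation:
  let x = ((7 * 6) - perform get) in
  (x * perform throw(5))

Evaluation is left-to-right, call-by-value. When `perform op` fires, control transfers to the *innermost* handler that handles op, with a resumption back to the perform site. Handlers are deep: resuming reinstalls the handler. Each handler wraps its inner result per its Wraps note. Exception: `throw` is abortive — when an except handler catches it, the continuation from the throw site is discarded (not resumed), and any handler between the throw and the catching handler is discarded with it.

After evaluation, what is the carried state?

Answer: 8

Evaluation trace:
get @ H1 ⇒ 8
throw(5) @ H0 caught ⇒ 17
H1 returns (17, 8)
= (17, 8)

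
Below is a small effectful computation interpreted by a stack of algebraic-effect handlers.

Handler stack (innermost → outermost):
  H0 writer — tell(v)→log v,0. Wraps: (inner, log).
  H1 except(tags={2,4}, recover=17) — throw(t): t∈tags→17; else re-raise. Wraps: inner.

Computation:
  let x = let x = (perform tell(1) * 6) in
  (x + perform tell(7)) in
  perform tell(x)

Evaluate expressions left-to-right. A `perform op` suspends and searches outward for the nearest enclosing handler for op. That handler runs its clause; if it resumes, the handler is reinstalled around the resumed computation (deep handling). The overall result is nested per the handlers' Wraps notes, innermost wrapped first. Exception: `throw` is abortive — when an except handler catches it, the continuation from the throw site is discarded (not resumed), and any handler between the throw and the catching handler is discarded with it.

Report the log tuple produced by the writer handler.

Answer: (1, 7, 0)

Step-by-step:
tell(1) @ H0 ⇒ log+=1
tell(7) @ H0 ⇒ log+=7
tell(0) @ H0 ⇒ log+=0
H0 returns (0, (1, 7, 0))
H1 returns (0, (1, 7, 0))
= (0, (1, 7, 0))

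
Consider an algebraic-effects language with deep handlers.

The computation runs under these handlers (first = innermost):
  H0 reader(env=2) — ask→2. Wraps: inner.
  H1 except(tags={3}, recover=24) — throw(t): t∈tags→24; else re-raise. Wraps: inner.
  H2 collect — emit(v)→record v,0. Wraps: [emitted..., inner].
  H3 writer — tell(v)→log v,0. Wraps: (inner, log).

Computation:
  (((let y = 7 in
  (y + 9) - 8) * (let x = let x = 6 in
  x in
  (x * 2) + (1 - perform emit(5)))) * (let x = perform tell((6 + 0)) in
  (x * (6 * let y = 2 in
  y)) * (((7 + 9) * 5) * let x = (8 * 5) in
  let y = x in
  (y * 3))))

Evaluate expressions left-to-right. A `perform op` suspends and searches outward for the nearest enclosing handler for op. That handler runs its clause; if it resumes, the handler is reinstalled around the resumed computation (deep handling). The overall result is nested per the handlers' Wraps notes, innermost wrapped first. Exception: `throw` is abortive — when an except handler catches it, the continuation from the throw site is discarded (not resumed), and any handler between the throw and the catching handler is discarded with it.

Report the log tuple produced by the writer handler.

Answer: (6)

Step-by-step:
emit(5) @ H2 ⇒ out+=5
tell(6) @ H3 ⇒ log+=6
H0 returns 0
H1 returns 0
H2 returns [5, 0]
H3 returns ([5, 0], (6))
= ([5, 0], (6))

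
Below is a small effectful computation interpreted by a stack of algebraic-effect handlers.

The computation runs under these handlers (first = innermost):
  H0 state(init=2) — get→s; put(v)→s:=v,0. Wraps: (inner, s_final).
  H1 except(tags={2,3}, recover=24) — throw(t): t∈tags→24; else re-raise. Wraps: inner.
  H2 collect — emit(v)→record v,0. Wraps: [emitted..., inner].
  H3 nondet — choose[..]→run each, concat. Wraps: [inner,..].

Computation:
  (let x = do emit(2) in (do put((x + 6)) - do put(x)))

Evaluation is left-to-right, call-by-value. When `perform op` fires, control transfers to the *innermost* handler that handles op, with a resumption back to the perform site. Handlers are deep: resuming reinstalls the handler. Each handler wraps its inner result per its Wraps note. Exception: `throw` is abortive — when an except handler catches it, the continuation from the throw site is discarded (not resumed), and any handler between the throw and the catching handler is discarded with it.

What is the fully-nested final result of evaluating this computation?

Answer: [[2, (0, 0)]]

Evaluation trace:
emit(2) @ H2 ⇒ out+=2
put(6) @ H0 ⇒ s:=6
put(0) @ H0 ⇒ s:=0
H0 returns (0, 0)
H1 returns (0, 0)
H2 returns [2, (0, 0)]
H3 returns [[2, (0, 0)]]
= [[2, (0, 0)]]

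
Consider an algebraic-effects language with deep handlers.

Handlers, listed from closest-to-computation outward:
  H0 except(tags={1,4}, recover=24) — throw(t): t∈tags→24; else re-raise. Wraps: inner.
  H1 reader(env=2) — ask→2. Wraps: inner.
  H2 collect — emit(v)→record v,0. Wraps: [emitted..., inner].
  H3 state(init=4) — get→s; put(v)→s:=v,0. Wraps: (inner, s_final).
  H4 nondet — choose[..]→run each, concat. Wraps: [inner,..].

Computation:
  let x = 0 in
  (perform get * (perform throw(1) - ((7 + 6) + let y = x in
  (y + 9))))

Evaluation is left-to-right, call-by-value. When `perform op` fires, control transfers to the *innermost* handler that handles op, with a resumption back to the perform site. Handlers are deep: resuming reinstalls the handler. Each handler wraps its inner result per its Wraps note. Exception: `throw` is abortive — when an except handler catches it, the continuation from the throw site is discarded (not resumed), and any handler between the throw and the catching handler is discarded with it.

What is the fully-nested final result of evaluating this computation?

Answer: [([24], 4)]

Working:
get @ H3 ⇒ 4
throw(1) @ H0 caught ⇒ 24
H1 returns 24
H2 returns [24]
H3 returns ([24], 4)
H4 returns [([24], 4)]
= [([24], 4)]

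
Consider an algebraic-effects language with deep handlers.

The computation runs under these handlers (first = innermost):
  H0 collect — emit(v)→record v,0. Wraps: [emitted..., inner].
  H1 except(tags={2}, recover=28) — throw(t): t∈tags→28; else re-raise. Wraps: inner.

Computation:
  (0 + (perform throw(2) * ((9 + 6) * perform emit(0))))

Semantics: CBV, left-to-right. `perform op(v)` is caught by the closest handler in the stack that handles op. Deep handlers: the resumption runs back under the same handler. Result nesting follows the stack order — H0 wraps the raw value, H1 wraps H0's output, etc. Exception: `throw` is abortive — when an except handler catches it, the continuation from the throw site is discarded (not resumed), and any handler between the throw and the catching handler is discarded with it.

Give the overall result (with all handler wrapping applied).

Answer: 28

Evaluation trace:
throw(2) @ H1 caught ⇒ 28
= 28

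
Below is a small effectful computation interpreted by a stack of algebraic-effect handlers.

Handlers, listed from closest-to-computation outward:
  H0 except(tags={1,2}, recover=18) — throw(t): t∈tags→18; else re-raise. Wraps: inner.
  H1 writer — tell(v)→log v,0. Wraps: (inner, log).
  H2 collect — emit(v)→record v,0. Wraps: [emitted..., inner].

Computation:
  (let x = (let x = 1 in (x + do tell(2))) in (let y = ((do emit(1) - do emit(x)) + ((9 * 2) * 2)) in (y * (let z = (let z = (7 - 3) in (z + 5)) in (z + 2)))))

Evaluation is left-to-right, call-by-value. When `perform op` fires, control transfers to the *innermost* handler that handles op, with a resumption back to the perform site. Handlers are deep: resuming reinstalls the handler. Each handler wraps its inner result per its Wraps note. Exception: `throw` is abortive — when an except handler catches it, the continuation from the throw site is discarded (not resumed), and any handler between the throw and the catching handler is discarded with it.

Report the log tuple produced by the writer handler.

Answer: (2)

Evaluation trace:
tell(2) @ H1 ⇒ log+=2
emit(1) @ H2 ⇒ out+=1
emit(1) @ H2 ⇒ out+=1
H0 returns 396
H1 returns (396, (2))
H2 returns [1, 1, (396, (2))]
= [1, 1, (396, (2))]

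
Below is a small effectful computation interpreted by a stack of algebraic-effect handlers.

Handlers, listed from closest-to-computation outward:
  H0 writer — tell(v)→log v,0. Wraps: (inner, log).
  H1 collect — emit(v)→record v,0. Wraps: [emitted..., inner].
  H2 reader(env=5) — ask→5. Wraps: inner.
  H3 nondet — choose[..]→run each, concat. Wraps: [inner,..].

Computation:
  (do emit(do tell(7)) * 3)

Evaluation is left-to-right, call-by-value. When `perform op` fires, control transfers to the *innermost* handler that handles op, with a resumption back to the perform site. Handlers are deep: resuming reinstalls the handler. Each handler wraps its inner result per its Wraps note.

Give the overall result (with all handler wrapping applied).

Answer: [[0, (0, (7))]]

Step-by-step:
tell(7) @ H0 ⇒ log+=7
emit(0) @ H1 ⇒ out+=0
H0 returns (0, (7))
H1 returns [0, (0, (7))]
H2 returns [0, (0, (7))]
H3 returns [[0, (0, (7))]]
= [[0, (0, (7))]]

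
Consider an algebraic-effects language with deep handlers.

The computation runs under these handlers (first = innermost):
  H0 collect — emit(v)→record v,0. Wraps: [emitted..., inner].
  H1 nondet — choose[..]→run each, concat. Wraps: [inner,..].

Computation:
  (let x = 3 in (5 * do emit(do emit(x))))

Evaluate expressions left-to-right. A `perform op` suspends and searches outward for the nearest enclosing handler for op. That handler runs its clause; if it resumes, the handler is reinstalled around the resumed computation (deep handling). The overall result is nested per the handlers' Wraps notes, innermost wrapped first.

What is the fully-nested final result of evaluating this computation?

Answer: [[3, 0, 0]]

Evaluation trace:
emit(3) @ H0 ⇒ out+=3
emit(0) @ H0 ⇒ out+=0
H0 returns [3, 0, 0]
H1 returns [[3, 0, 0]]
= [[3, 0, 0]]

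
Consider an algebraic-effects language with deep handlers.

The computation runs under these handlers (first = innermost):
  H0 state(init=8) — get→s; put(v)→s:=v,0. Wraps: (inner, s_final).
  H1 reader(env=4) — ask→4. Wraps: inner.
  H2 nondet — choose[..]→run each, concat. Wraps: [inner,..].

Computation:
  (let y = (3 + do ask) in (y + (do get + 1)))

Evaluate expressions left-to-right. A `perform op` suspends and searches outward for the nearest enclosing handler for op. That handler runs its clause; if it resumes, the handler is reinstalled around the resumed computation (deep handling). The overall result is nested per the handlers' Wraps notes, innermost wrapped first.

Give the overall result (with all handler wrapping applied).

Answer: [(16, 8)]

Step-by-step:
ask @ H1 ⇒ 4
get @ H0 ⇒ 8
H0 returns (16, 8)
H1 returns (16, 8)
H2 returns [(16, 8)]
= [(16, 8)]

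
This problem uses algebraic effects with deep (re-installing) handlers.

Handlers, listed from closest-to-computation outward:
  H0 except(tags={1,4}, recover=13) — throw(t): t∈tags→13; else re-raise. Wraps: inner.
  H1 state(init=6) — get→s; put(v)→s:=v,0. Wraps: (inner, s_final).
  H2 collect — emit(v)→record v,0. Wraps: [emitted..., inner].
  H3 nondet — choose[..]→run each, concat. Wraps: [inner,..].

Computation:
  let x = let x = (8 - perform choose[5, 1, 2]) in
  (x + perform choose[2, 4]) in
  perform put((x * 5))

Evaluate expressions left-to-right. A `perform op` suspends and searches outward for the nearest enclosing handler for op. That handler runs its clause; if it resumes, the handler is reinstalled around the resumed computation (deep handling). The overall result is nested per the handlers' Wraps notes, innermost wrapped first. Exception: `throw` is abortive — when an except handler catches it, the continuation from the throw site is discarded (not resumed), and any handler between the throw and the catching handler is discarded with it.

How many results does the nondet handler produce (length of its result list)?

Answer: 6

Working:
choose[5, 1, 2] @ H3
  branch[0] choose=5:
    choose[2, 4] @ H3
      branch[0] choose=2:
        put(25) @ H1 ⇒ s:=25
        H0 returns 0
        H1 returns (0, 25)
        H2 returns [(0, 25)]
        H3 returns [[(0, 25)]]
      branch[1] choose=4:
        put(35) @ H1 ⇒ s:=35
        H0 returns 0
        H1 returns (0, 35)
        H2 returns [(0, 35)]
        H3 returns [[(0, 35)]]
  branch[1] choose=1:
    choose[2, 4] @ H3
      branch[0] choose=2:
        put(45) @ H1 ⇒ s:=45
        H0 returns 0
        H1 returns (0, 45)
        H2 returns [(0, 45)]
        H3 returns [[(0, 45)]]
      branch[1] choose=4:
        put(55) @ H1 ⇒ s:=55
        H0 returns 0
        H1 returns (0, 55)
        H2 returns [(0, 55)]
        H3 returns [[(0, 55)]]
  branch[2] choose=2:
    choose[2, 4] @ H3
      branch[0] choose=2:
        put(40) @ H1 ⇒ s:=40
        H0 returns 0
        H1 returns (0, 40)
        H2 returns [(0, 40)]
        H3 returns [[(0, 40)]]
      branch[1] choose=4:
        put(50) @ H1 ⇒ s:=50
        H0 returns 0
        H1 returns (0, 50)
        H2 returns [(0, 50)]
        H3 returns [[(0, 50)]]
= [[(0, 25)], [(0, 35)], [(0, 45)], [(0, 55)], [(0, 40)], [(0, 50)]]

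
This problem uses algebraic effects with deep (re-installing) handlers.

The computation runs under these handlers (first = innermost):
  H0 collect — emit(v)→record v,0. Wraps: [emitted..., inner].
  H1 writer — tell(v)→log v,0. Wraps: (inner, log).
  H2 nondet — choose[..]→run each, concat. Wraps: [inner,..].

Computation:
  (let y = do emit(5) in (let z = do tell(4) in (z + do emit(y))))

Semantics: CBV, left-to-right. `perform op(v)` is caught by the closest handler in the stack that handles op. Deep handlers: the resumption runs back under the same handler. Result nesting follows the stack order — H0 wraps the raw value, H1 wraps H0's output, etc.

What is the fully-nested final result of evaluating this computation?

Answer: [([5, 0, 0], (4))]

Step-by-step:
emit(5) @ H0 ⇒ out+=5
tell(4) @ H1 ⇒ log+=4
emit(0) @ H0 ⇒ out+=0
H0 returns [5, 0, 0]
H1 returns ([5, 0, 0], (4))
H2 returns [([5, 0, 0], (4))]
= [([5, 0, 0], (4))]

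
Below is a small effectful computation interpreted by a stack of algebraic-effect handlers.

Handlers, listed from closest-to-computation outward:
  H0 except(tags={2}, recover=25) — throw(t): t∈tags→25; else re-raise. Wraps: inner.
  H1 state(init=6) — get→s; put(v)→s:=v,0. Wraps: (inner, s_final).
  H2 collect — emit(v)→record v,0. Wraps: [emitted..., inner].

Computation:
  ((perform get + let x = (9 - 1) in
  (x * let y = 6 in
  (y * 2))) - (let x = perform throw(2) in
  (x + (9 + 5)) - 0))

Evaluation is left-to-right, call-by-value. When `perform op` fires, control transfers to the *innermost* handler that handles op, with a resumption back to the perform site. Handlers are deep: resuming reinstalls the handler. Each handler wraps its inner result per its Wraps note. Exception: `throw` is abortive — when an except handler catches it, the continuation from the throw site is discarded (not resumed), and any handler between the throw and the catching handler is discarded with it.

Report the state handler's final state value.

Working:
get @ H1 ⇒ 6
throw(2) @ H0 caught ⇒ 25
H1 returns (25, 6)
H2 returns [(25, 6)]
= [(25, 6)]

Answer: 6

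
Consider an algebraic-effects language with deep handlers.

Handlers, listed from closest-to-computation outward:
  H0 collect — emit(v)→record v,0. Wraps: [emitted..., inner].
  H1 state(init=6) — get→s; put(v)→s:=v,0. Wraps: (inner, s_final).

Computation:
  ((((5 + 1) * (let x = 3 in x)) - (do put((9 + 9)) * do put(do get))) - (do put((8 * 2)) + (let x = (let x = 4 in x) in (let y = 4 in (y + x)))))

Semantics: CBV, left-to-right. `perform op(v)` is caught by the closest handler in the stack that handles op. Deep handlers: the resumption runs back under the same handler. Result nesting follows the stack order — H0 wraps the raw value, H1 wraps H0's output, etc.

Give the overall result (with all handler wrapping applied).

Evaluation trace:
put(18) @ H1 ⇒ s:=18
get @ H1 ⇒ 18
put(18) @ H1 ⇒ s:=18
put(16) @ H1 ⇒ s:=16
H0 returns [10]
H1 returns ([10], 16)
= ([10], 16)

Answer: ([10], 16)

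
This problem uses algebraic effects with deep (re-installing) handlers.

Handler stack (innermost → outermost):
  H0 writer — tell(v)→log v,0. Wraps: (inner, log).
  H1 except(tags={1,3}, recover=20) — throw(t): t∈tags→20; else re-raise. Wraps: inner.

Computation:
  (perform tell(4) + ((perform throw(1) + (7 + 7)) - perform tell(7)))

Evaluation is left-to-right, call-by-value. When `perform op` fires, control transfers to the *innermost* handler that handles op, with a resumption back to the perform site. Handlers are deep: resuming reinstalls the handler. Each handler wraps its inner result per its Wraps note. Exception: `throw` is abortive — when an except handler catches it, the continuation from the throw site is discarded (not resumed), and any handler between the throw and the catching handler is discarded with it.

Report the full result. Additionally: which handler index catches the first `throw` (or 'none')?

Step-by-step:
tell(4) @ H0 ⇒ log+=4
throw(1) @ H1 caught ⇒ 20
= 20

Answer: 20 ; first throw caught by: H1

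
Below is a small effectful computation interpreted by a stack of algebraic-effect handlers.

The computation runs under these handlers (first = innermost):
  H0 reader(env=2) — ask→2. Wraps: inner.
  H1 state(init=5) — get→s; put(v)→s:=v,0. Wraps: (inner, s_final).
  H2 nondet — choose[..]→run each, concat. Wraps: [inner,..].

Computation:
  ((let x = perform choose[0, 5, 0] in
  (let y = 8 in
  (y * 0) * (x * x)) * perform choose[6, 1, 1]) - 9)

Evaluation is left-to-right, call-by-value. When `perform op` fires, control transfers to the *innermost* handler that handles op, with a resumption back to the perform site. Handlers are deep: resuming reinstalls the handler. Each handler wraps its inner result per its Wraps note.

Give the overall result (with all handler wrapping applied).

Answer: [(-9, 5), (-9, 5), (-9, 5), (-9, 5), (-9, 5), (-9, 5), (-9, 5), (-9, 5), (-9, 5)]

Step-by-step:
choose[0, 5, 0] @ H2
  branch[0] choose=0:
    choose[6, 1, 1] @ H2
      branch[0] choose=6:
        H0 returns -9
        H1 returns (-9, 5)
        H2 returns [(-9, 5)]
      branch[1] choose=1:
        H0 returns -9
        H1 returns (-9, 5)
        H2 returns [(-9, 5)]
      branch[2] choose=1:
        H0 returns -9
        H1 returns (-9, 5)
        H2 returns [(-9, 5)]
  branch[1] choose=5:
    choose[6, 1, 1] @ H2
      branch[0] choose=6:
        H0 returns -9
        H1 returns (-9, 5)
        H2 returns [(-9, 5)]
      branch[1] choose=1:
        H0 returns -9
        H1 returns (-9, 5)
        H2 returns [(-9, 5)]
      branch[2] choose=1:
        H0 returns -9
        H1 returns (-9, 5)
        H2 returns [(-9, 5)]
  branch[2] choose=0:
    choose[6, 1, 1] @ H2
      branch[0] choose=6:
        H0 returns -9
        H1 returns (-9, 5)
        H2 returns [(-9, 5)]
      branch[1] choose=1:
        H0 returns -9
        H1 returns (-9, 5)
        H2 returns [(-9, 5)]
      branch[2] choose=1:
        H0 returns -9
        H1 returns (-9, 5)
        H2 returns [(-9, 5)]
= [(-9, 5), (-9, 5), (-9, 5), (-9, 5), (-9, 5), (-9, 5), (-9, 5), (-9, 5), (-9, 5)]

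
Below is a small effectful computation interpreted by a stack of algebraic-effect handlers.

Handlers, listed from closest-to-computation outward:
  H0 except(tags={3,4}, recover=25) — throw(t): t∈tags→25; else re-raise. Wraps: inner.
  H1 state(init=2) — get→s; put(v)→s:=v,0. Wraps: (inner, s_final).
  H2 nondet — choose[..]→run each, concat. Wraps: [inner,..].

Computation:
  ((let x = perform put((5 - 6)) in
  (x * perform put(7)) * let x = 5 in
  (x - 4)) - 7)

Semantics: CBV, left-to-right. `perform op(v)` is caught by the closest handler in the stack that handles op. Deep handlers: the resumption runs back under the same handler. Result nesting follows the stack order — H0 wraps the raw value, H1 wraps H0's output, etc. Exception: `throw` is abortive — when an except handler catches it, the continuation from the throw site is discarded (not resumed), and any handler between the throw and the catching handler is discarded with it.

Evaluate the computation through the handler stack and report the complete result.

Working:
put(-1) @ H1 ⇒ s:=-1
put(7) @ H1 ⇒ s:=7
H0 returns -7
H1 returns (-7, 7)
H2 returns [(-7, 7)]
= [(-7, 7)]

Answer: [(-7, 7)]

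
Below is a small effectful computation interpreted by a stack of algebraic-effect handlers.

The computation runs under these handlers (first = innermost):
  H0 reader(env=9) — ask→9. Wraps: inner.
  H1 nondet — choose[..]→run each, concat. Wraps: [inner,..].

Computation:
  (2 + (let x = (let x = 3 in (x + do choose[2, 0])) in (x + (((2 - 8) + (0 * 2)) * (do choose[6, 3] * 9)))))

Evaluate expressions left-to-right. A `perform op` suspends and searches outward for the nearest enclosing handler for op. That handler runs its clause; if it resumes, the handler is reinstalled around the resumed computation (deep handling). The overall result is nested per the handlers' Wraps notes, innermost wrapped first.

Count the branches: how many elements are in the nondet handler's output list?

Working:
choose[2, 0] @ H1
  branch[0] choose=2:
    choose[6, 3] @ H1
      branch[0] choose=6:
        H0 returns -317
        H1 returns [-317]
      branch[1] choose=3:
        H0 returns -155
        H1 returns [-155]
  branch[1] choose=0:
    choose[6, 3] @ H1
      branch[0] choose=6:
        H0 returns -319
        H1 returns [-319]
      branch[1] choose=3:
        H0 returns -157
        H1 returns [-157]
= [-317, -155, -319, -157]

Answer: 4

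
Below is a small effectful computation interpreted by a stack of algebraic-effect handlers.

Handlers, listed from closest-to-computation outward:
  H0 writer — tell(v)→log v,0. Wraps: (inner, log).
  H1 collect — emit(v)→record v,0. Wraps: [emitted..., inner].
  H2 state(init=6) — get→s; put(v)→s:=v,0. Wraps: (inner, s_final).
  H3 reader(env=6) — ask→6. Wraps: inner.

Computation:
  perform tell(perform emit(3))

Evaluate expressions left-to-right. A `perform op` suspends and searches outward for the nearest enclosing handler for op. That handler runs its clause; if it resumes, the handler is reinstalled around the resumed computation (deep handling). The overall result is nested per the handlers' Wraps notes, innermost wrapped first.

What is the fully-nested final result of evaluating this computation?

Step-by-step:
emit(3) @ H1 ⇒ out+=3
tell(0) @ H0 ⇒ log+=0
H0 returns (0, (0))
H1 returns [3, (0, (0))]
H2 returns ([3, (0, (0))], 6)
H3 returns ([3, (0, (0))], 6)
= ([3, (0, (0))], 6)

Answer: ([3, (0, (0))], 6)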